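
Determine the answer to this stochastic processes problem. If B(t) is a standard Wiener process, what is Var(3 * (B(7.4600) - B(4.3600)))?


Var(alpha*(B(t)-B(s))) = alpha^2 * (t-s)
= 3^2 * (7.4600 - 4.3600)
= 9 * 3.1000
= 27.9000

27.9000


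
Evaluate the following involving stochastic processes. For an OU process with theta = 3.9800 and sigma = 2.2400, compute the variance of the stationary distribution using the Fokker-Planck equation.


Stationary variance = sigma^2 / (2*theta)
= 2.2400^2 / (2*3.9800)
= 5.0176 / 7.9600
= 0.6304

0.6304


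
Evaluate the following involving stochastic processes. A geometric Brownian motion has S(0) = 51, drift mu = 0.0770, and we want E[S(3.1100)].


E[S(t)] = S(0) * exp(mu * t)
= 51 * exp(0.0770 * 3.1100)
= 51 * 1.2706
= 64.7994

64.7994


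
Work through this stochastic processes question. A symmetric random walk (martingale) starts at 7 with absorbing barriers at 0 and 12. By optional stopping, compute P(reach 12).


By optional stopping theorem: E(M at tau) = M(0) = 7
P(hit 12)*12 + P(hit 0)*0 = 7
P(hit 12) = (7 - 0)/(12 - 0) = 7/12 = 0.5833

0.5833


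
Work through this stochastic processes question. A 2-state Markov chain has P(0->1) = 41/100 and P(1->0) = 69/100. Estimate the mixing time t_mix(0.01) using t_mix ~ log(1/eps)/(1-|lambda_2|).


lambda_2 = |1 - p01 - p10| = |1 - 0.4100 - 0.6900| = 0.1000
t_mix ~ log(1/eps)/(1 - |lambda_2|)
= log(100)/(1 - 0.1000) = 4.6052/0.9000
= 5.1169

5.1169


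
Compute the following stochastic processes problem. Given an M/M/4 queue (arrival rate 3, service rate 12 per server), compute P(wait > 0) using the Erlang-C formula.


a = lambda/mu = 0.2500
rho = a/c = 0.0625
Erlang-C formula applied:
C(c,a) = 1.3521e-04

1.3521e-04


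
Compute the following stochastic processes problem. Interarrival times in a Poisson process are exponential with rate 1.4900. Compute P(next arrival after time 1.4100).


P(X > t) = exp(-lambda * t)
= exp(-1.4900 * 1.4100)
= exp(-2.1009) = 0.1223

0.1223


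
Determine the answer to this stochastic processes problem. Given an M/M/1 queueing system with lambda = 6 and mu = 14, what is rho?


rho = lambda/mu
= 6/14
= 0.4286

0.4286


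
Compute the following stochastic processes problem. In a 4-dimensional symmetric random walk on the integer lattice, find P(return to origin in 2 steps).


P(return in 2 steps) = P(reverse first step) = 1/(2d)
= 1/8
= 0.1250

0.1250


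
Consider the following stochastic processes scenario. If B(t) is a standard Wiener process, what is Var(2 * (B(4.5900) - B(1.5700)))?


Var(alpha*(B(t)-B(s))) = alpha^2 * (t-s)
= 2^2 * (4.5900 - 1.5700)
= 4 * 3.0200
= 12.0800

12.0800


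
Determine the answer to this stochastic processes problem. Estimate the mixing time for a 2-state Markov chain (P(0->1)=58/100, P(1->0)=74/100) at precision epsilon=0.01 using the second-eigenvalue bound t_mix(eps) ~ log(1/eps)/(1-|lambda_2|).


lambda_2 = |1 - p01 - p10| = |1 - 0.5800 - 0.7400| = 0.3200
t_mix ~ log(1/eps)/(1 - |lambda_2|)
= log(100)/(1 - 0.3200) = 4.6052/0.6800
= 6.7723

6.7723


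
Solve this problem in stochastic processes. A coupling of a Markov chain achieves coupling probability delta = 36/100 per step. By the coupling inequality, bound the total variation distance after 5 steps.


TV distance bound <= (1-delta)^n
= (1 - 0.3600)^5
= 0.6400^5
= 0.1074

0.1074


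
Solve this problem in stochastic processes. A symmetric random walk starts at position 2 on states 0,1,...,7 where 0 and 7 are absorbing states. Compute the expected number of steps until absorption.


For symmetric RW on 0,...,N with absorbing barriers, E(i) = i*(N-i)
E(2) = 2 * 5 = 10

10


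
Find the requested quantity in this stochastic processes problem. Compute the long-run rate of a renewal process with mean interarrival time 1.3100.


Long-run renewal rate = 1/E(X)
= 1/1.3100
= 0.7634

0.7634


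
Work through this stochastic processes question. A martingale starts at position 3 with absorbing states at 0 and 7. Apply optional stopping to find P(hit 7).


By optional stopping theorem: E(M at tau) = M(0) = 3
P(hit 7)*7 + P(hit 0)*0 = 3
P(hit 7) = (3 - 0)/(7 - 0) = 3/7 = 0.4286

0.4286


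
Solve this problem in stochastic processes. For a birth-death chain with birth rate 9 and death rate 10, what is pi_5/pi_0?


For birth-death process, pi_n/pi_0 = (lambda/mu)^n
= (9/10)^5
= 0.5905

0.5905


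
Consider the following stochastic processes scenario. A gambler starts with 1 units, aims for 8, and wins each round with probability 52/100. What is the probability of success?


Gambler's ruin formula:
r = q/p = 0.4800/0.5200 = 0.9231
P(win) = (1 - r^i)/(1 - r^N)
= (1 - 0.9231^1)/(1 - 0.9231^8)
= 0.1627

0.1627


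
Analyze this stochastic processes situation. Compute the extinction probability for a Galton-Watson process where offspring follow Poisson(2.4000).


Since mu = 2.4000 > 1, extinction prob q < 1.
Solve s = exp(mu*(s-1)) iteratively.
q = 0.1214

0.1214


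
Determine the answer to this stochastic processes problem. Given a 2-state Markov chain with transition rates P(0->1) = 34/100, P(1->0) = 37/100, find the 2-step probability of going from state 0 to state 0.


Computing P^2 by matrix multiplication.
P = [[0.6600, 0.3400], [0.3700, 0.6300]]
After raising P to the power 2:
P^2(0,0) = 0.5614

0.5614


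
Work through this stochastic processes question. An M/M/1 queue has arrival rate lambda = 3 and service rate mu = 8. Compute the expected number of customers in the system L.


rho = 3/8 = 0.3750
L = rho/(1-rho)
= 0.3750/0.6250
= 0.6000

0.6000


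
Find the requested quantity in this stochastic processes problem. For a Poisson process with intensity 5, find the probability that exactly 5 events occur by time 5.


P(N(t)=k) = (lambda*t)^k * exp(-lambda*t) / k!
lambda*t = 25
= 25^5 * exp(-25) / 5!
= 9765625 * 1.3888e-11 / 120
= 1.1302e-06

1.1302e-06


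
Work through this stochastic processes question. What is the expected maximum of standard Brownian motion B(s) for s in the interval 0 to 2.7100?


E(max B(s)) = sqrt(2t/pi)
= sqrt(2*2.7100/pi)
= sqrt(1.7252)
= 1.3135

1.3135


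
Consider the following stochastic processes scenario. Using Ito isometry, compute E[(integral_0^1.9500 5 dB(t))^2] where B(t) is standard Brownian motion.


By Ito isometry: E[(int f dB)^2] = int f^2 dt
= 5^2 * 1.9500
= 25 * 1.9500 = 48.7500

48.7500


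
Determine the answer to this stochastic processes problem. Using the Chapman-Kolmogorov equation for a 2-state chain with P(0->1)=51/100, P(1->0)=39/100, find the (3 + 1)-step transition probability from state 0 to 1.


P^4 = P^3 * P^1
Computing via matrix multiplication of the transition matrix.
Entry (0,1) of P^4 = 0.5666

0.5666


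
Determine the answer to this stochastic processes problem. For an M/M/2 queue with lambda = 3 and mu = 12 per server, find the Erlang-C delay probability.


a = lambda/mu = 0.2500
rho = a/c = 0.1250
Erlang-C formula applied:
C(c,a) = 0.0278

0.0278


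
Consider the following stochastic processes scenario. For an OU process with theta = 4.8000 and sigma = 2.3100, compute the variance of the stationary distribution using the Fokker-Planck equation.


Stationary variance = sigma^2 / (2*theta)
= 2.3100^2 / (2*4.8000)
= 5.3361 / 9.6000
= 0.5558

0.5558


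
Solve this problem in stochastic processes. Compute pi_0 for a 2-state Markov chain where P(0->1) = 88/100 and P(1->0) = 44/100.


Stationary distribution: pi_0 = p10/(p01+p10), pi_1 = p01/(p01+p10)
p01 = 0.8800, p10 = 0.4400
pi_0 = 0.3333

0.3333


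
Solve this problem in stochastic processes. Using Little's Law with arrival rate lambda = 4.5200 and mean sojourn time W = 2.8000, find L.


Little's Law: L = lambda * W
= 4.5200 * 2.8000
= 12.6560

12.6560


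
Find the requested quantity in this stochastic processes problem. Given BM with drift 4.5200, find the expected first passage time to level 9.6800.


Expected first passage time = a/mu
= 9.6800/4.5200
= 2.1416

2.1416


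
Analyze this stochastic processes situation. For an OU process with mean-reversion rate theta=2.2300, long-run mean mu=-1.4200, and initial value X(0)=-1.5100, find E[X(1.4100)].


E[X(t)] = mu + (X(0) - mu)*exp(-theta*t)
= -1.4200 + (-1.5100 - -1.4200)*exp(-2.2300*1.4100)
= -1.4200 + -0.0900 * 0.0431
= -1.4239

-1.4239


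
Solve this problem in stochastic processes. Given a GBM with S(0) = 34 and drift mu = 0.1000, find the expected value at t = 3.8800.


E[S(t)] = S(0) * exp(mu * t)
= 34 * exp(0.1000 * 3.8800)
= 34 * 1.4740
= 50.1170

50.1170


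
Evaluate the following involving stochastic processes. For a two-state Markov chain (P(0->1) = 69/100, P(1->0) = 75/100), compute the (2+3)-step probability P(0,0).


P^5 = P^2 * P^3
Computing via matrix multiplication of the transition matrix.
Entry (0,0) of P^5 = 0.5129

0.5129


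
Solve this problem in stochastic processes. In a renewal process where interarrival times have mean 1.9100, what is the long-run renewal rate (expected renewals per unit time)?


Long-run renewal rate = 1/E(X)
= 1/1.9100
= 0.5236

0.5236


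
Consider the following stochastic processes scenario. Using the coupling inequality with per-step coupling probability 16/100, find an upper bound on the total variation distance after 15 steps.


TV distance bound <= (1-delta)^n
= (1 - 0.1600)^15
= 0.8400^15
= 0.0731

0.0731


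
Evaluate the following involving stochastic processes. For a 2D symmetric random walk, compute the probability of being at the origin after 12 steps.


P = C(12,6)^2 / 4^12
= 924^2 / 16777216
= 853776 / 16777216
= 0.0509

0.0509


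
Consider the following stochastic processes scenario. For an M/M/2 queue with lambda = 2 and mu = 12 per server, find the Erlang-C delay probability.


a = lambda/mu = 0.1667
rho = a/c = 0.0833
Erlang-C formula applied:
C(c,a) = 0.0128

0.0128


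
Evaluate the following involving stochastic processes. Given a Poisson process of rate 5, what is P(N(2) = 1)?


P(N(t)=k) = (lambda*t)^k * exp(-lambda*t) / k!
lambda*t = 10
= 10^1 * exp(-10) / 1!
= 10 * 4.5400e-05 / 1
= 4.5400e-04

4.5400e-04


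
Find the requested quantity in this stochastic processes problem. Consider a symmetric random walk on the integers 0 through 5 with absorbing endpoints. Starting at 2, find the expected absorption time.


For symmetric RW on 0,...,N with absorbing barriers, E(i) = i*(N-i)
E(2) = 2 * 3 = 6

6


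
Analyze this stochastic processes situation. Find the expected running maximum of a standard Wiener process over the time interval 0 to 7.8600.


E(max B(s)) = sqrt(2t/pi)
= sqrt(2*7.8600/pi)
= sqrt(5.0038)
= 2.2369

2.2369


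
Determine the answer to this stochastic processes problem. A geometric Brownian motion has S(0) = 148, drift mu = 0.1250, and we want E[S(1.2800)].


E[S(t)] = S(0) * exp(mu * t)
= 148 * exp(0.1250 * 1.2800)
= 148 * 1.1735
= 173.6796

173.6796


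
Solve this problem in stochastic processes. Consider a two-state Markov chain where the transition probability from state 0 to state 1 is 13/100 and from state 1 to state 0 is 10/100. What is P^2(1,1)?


Computing P^2 by matrix multiplication.
P = [[0.8700, 0.1300], [0.1000, 0.9000]]
After raising P to the power 2:
P^2(1,1) = 0.8230

0.8230


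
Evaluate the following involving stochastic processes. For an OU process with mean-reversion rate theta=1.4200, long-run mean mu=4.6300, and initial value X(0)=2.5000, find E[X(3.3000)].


E[X(t)] = mu + (X(0) - mu)*exp(-theta*t)
= 4.6300 + (2.5000 - 4.6300)*exp(-1.4200*3.3000)
= 4.6300 + -2.1300 * 0.0092
= 4.6104

4.6104


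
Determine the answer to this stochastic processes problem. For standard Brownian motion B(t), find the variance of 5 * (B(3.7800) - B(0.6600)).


Var(alpha*(B(t)-B(s))) = alpha^2 * (t-s)
= 5^2 * (3.7800 - 0.6600)
= 25 * 3.1200
= 78.0000

78.0000


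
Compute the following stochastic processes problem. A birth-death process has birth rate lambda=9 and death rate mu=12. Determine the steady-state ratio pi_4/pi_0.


For birth-death process, pi_n/pi_0 = (lambda/mu)^n
= (9/12)^4
= 0.3164

0.3164


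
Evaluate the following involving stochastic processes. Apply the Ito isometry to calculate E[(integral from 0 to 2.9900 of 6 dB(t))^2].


By Ito isometry: E[(int f dB)^2] = int f^2 dt
= 6^2 * 2.9900
= 36 * 2.9900 = 107.6400

107.6400


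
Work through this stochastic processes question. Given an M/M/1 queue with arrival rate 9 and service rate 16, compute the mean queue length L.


rho = 9/16 = 0.5625
L = rho/(1-rho)
= 0.5625/0.4375
= 1.2857

1.2857


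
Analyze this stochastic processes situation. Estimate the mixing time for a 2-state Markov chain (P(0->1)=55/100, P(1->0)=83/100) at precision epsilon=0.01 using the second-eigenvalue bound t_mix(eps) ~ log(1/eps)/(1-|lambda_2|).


lambda_2 = |1 - p01 - p10| = |1 - 0.5500 - 0.8300| = 0.3800
t_mix ~ log(1/eps)/(1 - |lambda_2|)
= log(100)/(1 - 0.3800) = 4.6052/0.6200
= 7.4277

7.4277


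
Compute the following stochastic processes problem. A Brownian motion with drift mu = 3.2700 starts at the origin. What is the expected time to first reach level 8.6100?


Expected first passage time = a/mu
= 8.6100/3.2700
= 2.6330

2.6330


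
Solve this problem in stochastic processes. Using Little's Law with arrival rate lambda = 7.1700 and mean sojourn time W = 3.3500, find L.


Little's Law: L = lambda * W
= 7.1700 * 3.3500
= 24.0195

24.0195


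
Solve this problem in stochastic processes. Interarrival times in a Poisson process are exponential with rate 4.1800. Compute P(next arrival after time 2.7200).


P(X > t) = exp(-lambda * t)
= exp(-4.1800 * 2.7200)
= exp(-11.3696) = 1.1541e-05

1.1541e-05


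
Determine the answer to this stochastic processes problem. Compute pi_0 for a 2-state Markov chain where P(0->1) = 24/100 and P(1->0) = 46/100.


Stationary distribution: pi_0 = p10/(p01+p10), pi_1 = p01/(p01+p10)
p01 = 0.2400, p10 = 0.4600
pi_0 = 0.6571

0.6571


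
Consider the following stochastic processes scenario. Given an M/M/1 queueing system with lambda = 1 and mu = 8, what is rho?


rho = lambda/mu
= 1/8
= 0.1250

0.1250


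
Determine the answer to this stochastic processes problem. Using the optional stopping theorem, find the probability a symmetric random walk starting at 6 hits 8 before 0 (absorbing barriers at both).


By optional stopping theorem: E(M at tau) = M(0) = 6
P(hit 8)*8 + P(hit 0)*0 = 6
P(hit 8) = (6 - 0)/(8 - 0) = 3/4 = 0.7500

0.7500


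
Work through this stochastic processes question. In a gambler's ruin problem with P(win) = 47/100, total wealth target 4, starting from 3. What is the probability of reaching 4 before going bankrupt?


Gambler's ruin formula:
r = q/p = 0.5300/0.4700 = 1.1277
P(win) = (1 - r^i)/(1 - r^N)
= (1 - 1.1277^3)/(1 - 1.1277^4)
= 0.7033

0.7033


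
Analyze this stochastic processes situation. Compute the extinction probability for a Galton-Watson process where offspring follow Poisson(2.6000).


Since mu = 2.6000 > 1, extinction prob q < 1.
Solve s = exp(mu*(s-1)) iteratively.
q = 0.0951

0.0951


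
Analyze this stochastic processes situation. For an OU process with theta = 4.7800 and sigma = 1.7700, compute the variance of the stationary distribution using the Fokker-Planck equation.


Stationary variance = sigma^2 / (2*theta)
= 1.7700^2 / (2*4.7800)
= 3.1329 / 9.5600
= 0.3277

0.3277


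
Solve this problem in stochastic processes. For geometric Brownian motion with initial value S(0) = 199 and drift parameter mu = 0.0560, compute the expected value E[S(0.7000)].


E[S(t)] = S(0) * exp(mu * t)
= 199 * exp(0.0560 * 0.7000)
= 199 * 1.0400
= 206.9557

206.9557


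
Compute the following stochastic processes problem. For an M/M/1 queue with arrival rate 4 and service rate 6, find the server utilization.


rho = lambda/mu
= 4/6
= 0.6667

0.6667


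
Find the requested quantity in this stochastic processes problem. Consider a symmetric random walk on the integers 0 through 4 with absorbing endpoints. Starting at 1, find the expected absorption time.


For symmetric RW on 0,...,N with absorbing barriers, E(i) = i*(N-i)
E(1) = 1 * 3 = 3

3


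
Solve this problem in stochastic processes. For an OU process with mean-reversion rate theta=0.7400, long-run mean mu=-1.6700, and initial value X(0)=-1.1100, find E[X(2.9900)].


E[X(t)] = mu + (X(0) - mu)*exp(-theta*t)
= -1.6700 + (-1.1100 - -1.6700)*exp(-0.7400*2.9900)
= -1.6700 + 0.5600 * 0.1094
= -1.6087

-1.6087


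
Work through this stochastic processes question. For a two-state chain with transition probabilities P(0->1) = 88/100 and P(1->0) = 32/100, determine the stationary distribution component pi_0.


Stationary distribution: pi_0 = p10/(p01+p10), pi_1 = p01/(p01+p10)
p01 = 0.8800, p10 = 0.3200
pi_0 = 0.2667

0.2667


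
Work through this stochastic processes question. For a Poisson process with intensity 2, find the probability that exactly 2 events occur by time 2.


P(N(t)=k) = (lambda*t)^k * exp(-lambda*t) / k!
lambda*t = 4
= 4^2 * exp(-4) / 2!
= 16 * 0.0183 / 2
= 0.1465

0.1465


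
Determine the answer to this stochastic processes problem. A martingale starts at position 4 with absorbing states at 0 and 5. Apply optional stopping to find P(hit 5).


By optional stopping theorem: E(M at tau) = M(0) = 4
P(hit 5)*5 + P(hit 0)*0 = 4
P(hit 5) = (4 - 0)/(5 - 0) = 4/5 = 0.8000

0.8000


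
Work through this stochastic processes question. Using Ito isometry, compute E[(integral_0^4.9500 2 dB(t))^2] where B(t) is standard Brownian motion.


By Ito isometry: E[(int f dB)^2] = int f^2 dt
= 2^2 * 4.9500
= 4 * 4.9500 = 19.8000

19.8000


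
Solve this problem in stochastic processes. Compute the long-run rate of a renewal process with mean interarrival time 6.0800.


Long-run renewal rate = 1/E(X)
= 1/6.0800
= 0.1645

0.1645


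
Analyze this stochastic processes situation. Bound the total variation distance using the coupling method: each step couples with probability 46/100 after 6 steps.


TV distance bound <= (1-delta)^n
= (1 - 0.4600)^6
= 0.5400^6
= 0.0248

0.0248


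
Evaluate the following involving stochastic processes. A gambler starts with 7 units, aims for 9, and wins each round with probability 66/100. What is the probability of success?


Gambler's ruin formula:
r = q/p = 0.3400/0.6600 = 0.5152
P(win) = (1 - r^i)/(1 - r^N)
= (1 - 0.5152^7)/(1 - 0.5152^9)
= 0.9929

0.9929


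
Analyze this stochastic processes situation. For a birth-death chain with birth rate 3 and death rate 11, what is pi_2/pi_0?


For birth-death process, pi_n/pi_0 = (lambda/mu)^n
= (3/11)^2
= 0.0744

0.0744


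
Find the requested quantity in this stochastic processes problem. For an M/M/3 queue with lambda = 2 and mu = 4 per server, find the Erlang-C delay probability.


a = lambda/mu = 0.5000
rho = a/c = 0.1667
Erlang-C formula applied:
C(c,a) = 0.0152

0.0152


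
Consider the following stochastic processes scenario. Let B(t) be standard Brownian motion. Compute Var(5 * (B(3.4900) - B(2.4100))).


Var(alpha*(B(t)-B(s))) = alpha^2 * (t-s)
= 5^2 * (3.4900 - 2.4100)
= 25 * 1.0800
= 27.0000

27.0000


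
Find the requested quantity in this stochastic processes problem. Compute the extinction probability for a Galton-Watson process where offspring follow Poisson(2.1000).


Since mu = 2.1000 > 1, extinction prob q < 1.
Solve s = exp(mu*(s-1)) iteratively.
q = 0.1779

0.1779


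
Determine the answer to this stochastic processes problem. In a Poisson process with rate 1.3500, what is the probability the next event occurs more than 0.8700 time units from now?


P(X > t) = exp(-lambda * t)
= exp(-1.3500 * 0.8700)
= exp(-1.1745) = 0.3090

0.3090


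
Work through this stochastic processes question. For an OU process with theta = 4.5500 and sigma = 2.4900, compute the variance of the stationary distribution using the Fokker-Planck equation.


Stationary variance = sigma^2 / (2*theta)
= 2.4900^2 / (2*4.5500)
= 6.2001 / 9.1000
= 0.6813

0.6813


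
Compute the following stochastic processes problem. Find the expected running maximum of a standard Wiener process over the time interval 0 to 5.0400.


E(max B(s)) = sqrt(2t/pi)
= sqrt(2*5.0400/pi)
= sqrt(3.2086)
= 1.7912

1.7912


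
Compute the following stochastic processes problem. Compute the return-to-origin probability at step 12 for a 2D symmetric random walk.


P = C(12,6)^2 / 4^12
= 924^2 / 16777216
= 853776 / 16777216
= 0.0509

0.0509


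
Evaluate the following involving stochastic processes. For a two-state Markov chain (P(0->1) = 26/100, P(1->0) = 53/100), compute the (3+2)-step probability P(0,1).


P^5 = P^3 * P^2
Computing via matrix multiplication of the transition matrix.
Entry (0,1) of P^5 = 0.3290

0.3290


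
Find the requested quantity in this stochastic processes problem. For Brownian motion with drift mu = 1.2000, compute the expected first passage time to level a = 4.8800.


Expected first passage time = a/mu
= 4.8800/1.2000
= 4.0667

4.0667


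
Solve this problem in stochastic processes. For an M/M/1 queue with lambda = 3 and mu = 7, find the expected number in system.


rho = 3/7 = 0.4286
L = rho/(1-rho)
= 0.4286/0.5714
= 0.7500

0.7500


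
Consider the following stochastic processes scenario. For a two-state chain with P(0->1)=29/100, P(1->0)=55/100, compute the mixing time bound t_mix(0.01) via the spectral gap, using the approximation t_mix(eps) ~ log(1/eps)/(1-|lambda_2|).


lambda_2 = |1 - p01 - p10| = |1 - 0.2900 - 0.5500| = 0.1600
t_mix ~ log(1/eps)/(1 - |lambda_2|)
= log(100)/(1 - 0.1600) = 4.6052/0.8400
= 5.4823

5.4823


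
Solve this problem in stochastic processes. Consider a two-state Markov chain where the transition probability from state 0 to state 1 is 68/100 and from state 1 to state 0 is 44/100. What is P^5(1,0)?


Computing P^5 by matrix multiplication.
P = [[0.3200, 0.6800], [0.4400, 0.5600]]
After raising P to the power 5:
P^5(1,0) = 0.3929

0.3929


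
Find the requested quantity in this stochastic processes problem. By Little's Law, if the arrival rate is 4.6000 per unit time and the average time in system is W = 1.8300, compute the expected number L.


Little's Law: L = lambda * W
= 4.6000 * 1.8300
= 8.4180

8.4180


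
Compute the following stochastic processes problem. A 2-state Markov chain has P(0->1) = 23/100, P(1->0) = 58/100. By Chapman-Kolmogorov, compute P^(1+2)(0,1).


P^3 = P^1 * P^2
Computing via matrix multiplication of the transition matrix.
Entry (0,1) of P^3 = 0.2820

0.2820


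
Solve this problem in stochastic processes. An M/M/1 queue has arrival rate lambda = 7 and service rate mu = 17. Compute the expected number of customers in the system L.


rho = 7/17 = 0.4118
L = rho/(1-rho)
= 0.4118/0.5882
= 0.7000

0.7000


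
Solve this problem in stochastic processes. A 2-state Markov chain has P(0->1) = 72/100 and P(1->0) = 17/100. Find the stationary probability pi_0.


Stationary distribution: pi_0 = p10/(p01+p10), pi_1 = p01/(p01+p10)
p01 = 0.7200, p10 = 0.1700
pi_0 = 0.1910

0.1910


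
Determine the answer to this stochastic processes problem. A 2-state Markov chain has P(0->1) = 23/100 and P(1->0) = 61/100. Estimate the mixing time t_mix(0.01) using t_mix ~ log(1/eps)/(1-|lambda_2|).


lambda_2 = |1 - p01 - p10| = |1 - 0.2300 - 0.6100| = 0.1600
t_mix ~ log(1/eps)/(1 - |lambda_2|)
= log(100)/(1 - 0.1600) = 4.6052/0.8400
= 5.4823

5.4823


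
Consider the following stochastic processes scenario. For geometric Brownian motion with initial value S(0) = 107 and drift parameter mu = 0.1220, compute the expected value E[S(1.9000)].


E[S(t)] = S(0) * exp(mu * t)
= 107 * exp(0.1220 * 1.9000)
= 107 * 1.2609
= 134.9128

134.9128


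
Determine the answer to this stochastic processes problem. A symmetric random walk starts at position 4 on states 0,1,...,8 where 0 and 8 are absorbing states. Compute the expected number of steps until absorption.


For symmetric RW on 0,...,N with absorbing barriers, E(i) = i*(N-i)
E(4) = 4 * 4 = 16

16


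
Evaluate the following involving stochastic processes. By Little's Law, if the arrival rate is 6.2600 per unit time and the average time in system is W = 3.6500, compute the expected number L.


Little's Law: L = lambda * W
= 6.2600 * 3.6500
= 22.8490

22.8490


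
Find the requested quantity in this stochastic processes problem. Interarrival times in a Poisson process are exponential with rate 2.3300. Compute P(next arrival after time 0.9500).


P(X > t) = exp(-lambda * t)
= exp(-2.3300 * 0.9500)
= exp(-2.2135) = 0.1093

0.1093


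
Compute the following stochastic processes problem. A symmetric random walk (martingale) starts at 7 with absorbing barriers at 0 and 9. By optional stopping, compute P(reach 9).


By optional stopping theorem: E(M at tau) = M(0) = 7
P(hit 9)*9 + P(hit 0)*0 = 7
P(hit 9) = (7 - 0)/(9 - 0) = 7/9 = 0.7778

0.7778


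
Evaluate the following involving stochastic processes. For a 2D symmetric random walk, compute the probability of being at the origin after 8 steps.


P = C(8,4)^2 / 4^8
= 70^2 / 65536
= 4900 / 65536
= 0.0748

0.0748


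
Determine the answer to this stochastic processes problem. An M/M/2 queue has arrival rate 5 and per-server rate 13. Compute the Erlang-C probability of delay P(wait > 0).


a = lambda/mu = 0.3846
rho = a/c = 0.1923
Erlang-C formula applied:
C(c,a) = 0.0620

0.0620


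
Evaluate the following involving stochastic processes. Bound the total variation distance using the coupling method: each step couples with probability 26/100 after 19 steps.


TV distance bound <= (1-delta)^n
= (1 - 0.2600)^19
= 0.7400^19
= 0.0033

0.0033


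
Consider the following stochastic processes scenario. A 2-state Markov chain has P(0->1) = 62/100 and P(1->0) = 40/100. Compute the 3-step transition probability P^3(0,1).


Computing P^3 by matrix multiplication.
P = [[0.3800, 0.6200], [0.4000, 0.6000]]
After raising P to the power 3:
P^3(0,1) = 0.6078

0.6078


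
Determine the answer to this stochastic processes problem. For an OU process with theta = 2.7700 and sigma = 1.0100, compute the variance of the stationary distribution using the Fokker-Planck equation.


Stationary variance = sigma^2 / (2*theta)
= 1.0100^2 / (2*2.7700)
= 1.0201 / 5.5400
= 0.1841

0.1841


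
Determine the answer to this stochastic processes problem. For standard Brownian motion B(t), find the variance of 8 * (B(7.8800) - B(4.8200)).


Var(alpha*(B(t)-B(s))) = alpha^2 * (t-s)
= 8^2 * (7.8800 - 4.8200)
= 64 * 3.0600
= 195.8400

195.8400


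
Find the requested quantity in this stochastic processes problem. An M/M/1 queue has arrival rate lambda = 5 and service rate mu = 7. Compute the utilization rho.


rho = lambda/mu
= 5/7
= 0.7143

0.7143


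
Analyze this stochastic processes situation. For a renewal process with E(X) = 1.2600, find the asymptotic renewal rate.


Long-run renewal rate = 1/E(X)
= 1/1.2600
= 0.7937

0.7937


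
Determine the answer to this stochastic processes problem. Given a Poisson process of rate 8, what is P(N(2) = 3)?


P(N(t)=k) = (lambda*t)^k * exp(-lambda*t) / k!
lambda*t = 16
= 16^3 * exp(-16) / 3!
= 4096 * 1.1254e-07 / 6
= 7.6824e-05

7.6824e-05


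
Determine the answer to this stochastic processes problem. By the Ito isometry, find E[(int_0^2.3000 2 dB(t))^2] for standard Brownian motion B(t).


By Ito isometry: E[(int f dB)^2] = int f^2 dt
= 2^2 * 2.3000
= 4 * 2.3000 = 9.2000

9.2000


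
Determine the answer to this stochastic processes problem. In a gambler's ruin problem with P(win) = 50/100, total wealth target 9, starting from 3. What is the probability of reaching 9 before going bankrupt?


p = 1/2: P(win) = i/N = 3/9
= 0.3333

0.3333


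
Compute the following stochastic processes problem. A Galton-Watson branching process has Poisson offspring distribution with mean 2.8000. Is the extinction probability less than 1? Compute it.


Since mu = 2.8000 > 1, extinction prob q < 1.
Solve s = exp(mu*(s-1)) iteratively.
q = 0.0750

0.0750


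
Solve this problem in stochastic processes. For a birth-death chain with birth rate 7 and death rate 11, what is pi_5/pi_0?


For birth-death process, pi_n/pi_0 = (lambda/mu)^n
= (7/11)^5
= 0.1044

0.1044


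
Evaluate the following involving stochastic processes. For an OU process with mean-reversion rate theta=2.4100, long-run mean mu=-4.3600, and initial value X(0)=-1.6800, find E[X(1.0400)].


E[X(t)] = mu + (X(0) - mu)*exp(-theta*t)
= -4.3600 + (-1.6800 - -4.3600)*exp(-2.4100*1.0400)
= -4.3600 + 2.6800 * 0.0816
= -4.1414

-4.1414


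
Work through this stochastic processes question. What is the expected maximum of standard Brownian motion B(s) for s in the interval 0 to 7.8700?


E(max B(s)) = sqrt(2t/pi)
= sqrt(2*7.8700/pi)
= sqrt(5.0102)
= 2.2383

2.2383


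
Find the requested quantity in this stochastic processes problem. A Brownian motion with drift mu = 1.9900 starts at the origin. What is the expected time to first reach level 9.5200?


Expected first passage time = a/mu
= 9.5200/1.9900
= 4.7839

4.7839


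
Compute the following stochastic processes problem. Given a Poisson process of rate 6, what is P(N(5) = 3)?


P(N(t)=k) = (lambda*t)^k * exp(-lambda*t) / k!
lambda*t = 30
= 30^3 * exp(-30) / 3!
= 27000 * 9.3576e-14 / 6
= 4.2109e-10

4.2109e-10


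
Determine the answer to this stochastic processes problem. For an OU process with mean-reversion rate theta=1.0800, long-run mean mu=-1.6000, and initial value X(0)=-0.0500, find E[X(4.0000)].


E[X(t)] = mu + (X(0) - mu)*exp(-theta*t)
= -1.6000 + (-0.0500 - -1.6000)*exp(-1.0800*4.0000)
= -1.6000 + 1.5500 * 0.0133
= -1.5794

-1.5794


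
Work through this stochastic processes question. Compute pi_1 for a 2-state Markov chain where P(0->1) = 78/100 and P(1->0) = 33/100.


Stationary distribution: pi_0 = p10/(p01+p10), pi_1 = p01/(p01+p10)
p01 = 0.7800, p10 = 0.3300
pi_1 = 0.7027

0.7027


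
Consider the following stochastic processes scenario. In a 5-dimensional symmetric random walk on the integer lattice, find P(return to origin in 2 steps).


P(return in 2 steps) = P(reverse first step) = 1/(2d)
= 1/10
= 0.1000

0.1000


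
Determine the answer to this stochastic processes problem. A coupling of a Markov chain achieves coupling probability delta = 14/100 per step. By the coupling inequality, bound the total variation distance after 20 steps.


TV distance bound <= (1-delta)^n
= (1 - 0.1400)^20
= 0.8600^20
= 0.0490

0.0490


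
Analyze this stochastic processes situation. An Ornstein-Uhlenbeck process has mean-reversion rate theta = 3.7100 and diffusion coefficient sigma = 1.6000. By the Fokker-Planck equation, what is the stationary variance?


Stationary variance = sigma^2 / (2*theta)
= 1.6000^2 / (2*3.7100)
= 2.5600 / 7.4200
= 0.3450

0.3450


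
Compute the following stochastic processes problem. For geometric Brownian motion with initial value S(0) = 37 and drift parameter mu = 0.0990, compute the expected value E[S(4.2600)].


E[S(t)] = S(0) * exp(mu * t)
= 37 * exp(0.0990 * 4.2600)
= 37 * 1.5246
= 56.4106

56.4106


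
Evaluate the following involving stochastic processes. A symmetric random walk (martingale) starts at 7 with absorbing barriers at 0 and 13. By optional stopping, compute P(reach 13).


By optional stopping theorem: E(M at tau) = M(0) = 7
P(hit 13)*13 + P(hit 0)*0 = 7
P(hit 13) = (7 - 0)/(13 - 0) = 7/13 = 0.5385

0.5385


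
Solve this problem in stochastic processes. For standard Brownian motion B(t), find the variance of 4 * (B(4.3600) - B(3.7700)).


Var(alpha*(B(t)-B(s))) = alpha^2 * (t-s)
= 4^2 * (4.3600 - 3.7700)
= 16 * 0.5900
= 9.4400

9.4400


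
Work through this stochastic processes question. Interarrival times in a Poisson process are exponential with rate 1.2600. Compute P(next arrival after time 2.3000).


P(X > t) = exp(-lambda * t)
= exp(-1.2600 * 2.3000)
= exp(-2.8980) = 0.0551

0.0551


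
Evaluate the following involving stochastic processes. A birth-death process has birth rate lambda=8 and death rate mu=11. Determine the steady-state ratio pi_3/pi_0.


For birth-death process, pi_n/pi_0 = (lambda/mu)^n
= (8/11)^3
= 0.3847

0.3847


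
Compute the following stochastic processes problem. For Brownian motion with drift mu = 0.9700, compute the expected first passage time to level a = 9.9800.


Expected first passage time = a/mu
= 9.9800/0.9700
= 10.2887

10.2887


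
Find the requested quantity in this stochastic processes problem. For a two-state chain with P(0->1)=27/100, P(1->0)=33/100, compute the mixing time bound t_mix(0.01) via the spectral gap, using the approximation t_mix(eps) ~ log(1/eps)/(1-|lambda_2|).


lambda_2 = |1 - p01 - p10| = |1 - 0.2700 - 0.3300| = 0.4000
t_mix ~ log(1/eps)/(1 - |lambda_2|)
= log(100)/(1 - 0.4000) = 4.6052/0.6000
= 7.6753

7.6753


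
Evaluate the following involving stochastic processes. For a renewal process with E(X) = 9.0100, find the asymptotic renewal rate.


Long-run renewal rate = 1/E(X)
= 1/9.0100
= 0.1110

0.1110


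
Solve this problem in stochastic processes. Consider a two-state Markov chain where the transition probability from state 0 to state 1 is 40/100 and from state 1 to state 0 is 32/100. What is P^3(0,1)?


Computing P^3 by matrix multiplication.
P = [[0.6000, 0.4000], [0.3200, 0.6800]]
After raising P to the power 3:
P^3(0,1) = 0.5434

0.5434


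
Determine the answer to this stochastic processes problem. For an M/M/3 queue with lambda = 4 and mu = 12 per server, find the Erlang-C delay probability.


a = lambda/mu = 0.3333
rho = a/c = 0.1111
Erlang-C formula applied:
C(c,a) = 0.0050

0.0050


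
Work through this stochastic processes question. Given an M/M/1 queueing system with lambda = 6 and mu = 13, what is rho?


rho = lambda/mu
= 6/13
= 0.4615

0.4615


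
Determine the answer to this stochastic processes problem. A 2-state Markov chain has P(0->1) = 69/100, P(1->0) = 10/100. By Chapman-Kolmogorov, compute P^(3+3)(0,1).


P^6 = P^3 * P^3
Computing via matrix multiplication of the transition matrix.
Entry (0,1) of P^6 = 0.8733

0.8733


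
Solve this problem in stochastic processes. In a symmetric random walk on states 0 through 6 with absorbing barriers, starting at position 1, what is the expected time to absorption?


For symmetric RW on 0,...,N with absorbing barriers, E(i) = i*(N-i)
E(1) = 1 * 5 = 5

5


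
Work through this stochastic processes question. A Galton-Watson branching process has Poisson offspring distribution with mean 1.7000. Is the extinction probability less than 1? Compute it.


Since mu = 1.7000 > 1, extinction prob q < 1.
Solve s = exp(mu*(s-1)) iteratively.
q = 0.3088

0.3088


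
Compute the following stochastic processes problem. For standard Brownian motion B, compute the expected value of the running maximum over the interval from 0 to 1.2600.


E(max B(s)) = sqrt(2t/pi)
= sqrt(2*1.2600/pi)
= sqrt(0.8021)
= 0.8956

0.8956


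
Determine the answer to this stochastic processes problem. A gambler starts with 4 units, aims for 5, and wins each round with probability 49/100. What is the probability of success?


Gambler's ruin formula:
r = q/p = 0.5100/0.4900 = 1.0408
P(win) = (1 - r^i)/(1 - r^N)
= (1 - 1.0408^4)/(1 - 1.0408^5)
= 0.7837

0.7837


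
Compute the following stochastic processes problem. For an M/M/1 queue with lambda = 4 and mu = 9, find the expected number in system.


rho = 4/9 = 0.4444
L = rho/(1-rho)
= 0.4444/0.5556
= 0.8000

0.8000


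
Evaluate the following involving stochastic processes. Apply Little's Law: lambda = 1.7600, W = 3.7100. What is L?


Little's Law: L = lambda * W
= 1.7600 * 3.7100
= 6.5296

6.5296


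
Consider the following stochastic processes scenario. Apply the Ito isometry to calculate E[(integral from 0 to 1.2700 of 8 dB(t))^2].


By Ito isometry: E[(int f dB)^2] = int f^2 dt
= 8^2 * 1.2700
= 64 * 1.2700 = 81.2800

81.2800


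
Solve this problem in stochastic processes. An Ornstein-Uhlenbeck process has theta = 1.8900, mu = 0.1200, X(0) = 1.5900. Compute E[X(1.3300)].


E[X(t)] = mu + (X(0) - mu)*exp(-theta*t)
= 0.1200 + (1.5900 - 0.1200)*exp(-1.8900*1.3300)
= 0.1200 + 1.4700 * 0.0810
= 0.2390

0.2390


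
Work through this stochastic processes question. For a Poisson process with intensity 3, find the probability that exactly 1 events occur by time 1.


P(N(t)=k) = (lambda*t)^k * exp(-lambda*t) / k!
lambda*t = 3
= 3^1 * exp(-3) / 1!
= 3 * 0.0498 / 1
= 0.1494

0.1494


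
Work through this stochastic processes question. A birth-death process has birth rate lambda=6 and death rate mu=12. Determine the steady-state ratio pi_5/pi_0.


For birth-death process, pi_n/pi_0 = (lambda/mu)^n
= (6/12)^5
= 0.0312

0.0312


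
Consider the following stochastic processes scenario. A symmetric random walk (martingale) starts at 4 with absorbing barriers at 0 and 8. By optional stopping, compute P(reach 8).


By optional stopping theorem: E(M at tau) = M(0) = 4
P(hit 8)*8 + P(hit 0)*0 = 4
P(hit 8) = (4 - 0)/(8 - 0) = 1/2 = 0.5000

0.5000


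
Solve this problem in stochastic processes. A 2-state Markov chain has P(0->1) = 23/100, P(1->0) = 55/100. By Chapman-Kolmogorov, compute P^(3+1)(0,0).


P^4 = P^3 * P^1
Computing via matrix multiplication of the transition matrix.
Entry (0,0) of P^4 = 0.7058

0.7058


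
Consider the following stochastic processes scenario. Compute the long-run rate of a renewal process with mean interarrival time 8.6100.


Long-run renewal rate = 1/E(X)
= 1/8.6100
= 0.1161

0.1161


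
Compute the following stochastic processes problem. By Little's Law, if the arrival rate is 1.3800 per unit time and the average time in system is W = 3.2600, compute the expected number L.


Little's Law: L = lambda * W
= 1.3800 * 3.2600
= 4.4988

4.4988


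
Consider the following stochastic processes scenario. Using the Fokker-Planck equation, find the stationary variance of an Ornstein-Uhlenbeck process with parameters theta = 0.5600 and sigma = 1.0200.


Stationary variance = sigma^2 / (2*theta)
= 1.0200^2 / (2*0.5600)
= 1.0404 / 1.1200
= 0.9289

0.9289


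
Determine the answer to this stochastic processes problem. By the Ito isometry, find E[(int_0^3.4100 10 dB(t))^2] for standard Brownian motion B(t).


By Ito isometry: E[(int f dB)^2] = int f^2 dt
= 10^2 * 3.4100
= 100 * 3.4100 = 341.0000

341.0000


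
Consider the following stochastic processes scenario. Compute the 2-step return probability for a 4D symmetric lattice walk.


P(return in 2 steps) = P(reverse first step) = 1/(2d)
= 1/8
= 0.1250

0.1250


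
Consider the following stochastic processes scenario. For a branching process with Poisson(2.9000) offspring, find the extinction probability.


Since mu = 2.9000 > 1, extinction prob q < 1.
Solve s = exp(mu*(s-1)) iteratively.
q = 0.0668

0.0668


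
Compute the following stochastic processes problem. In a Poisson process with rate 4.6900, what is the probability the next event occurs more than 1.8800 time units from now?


P(X > t) = exp(-lambda * t)
= exp(-4.6900 * 1.8800)
= exp(-8.8172) = 1.4816e-04

1.4816e-04


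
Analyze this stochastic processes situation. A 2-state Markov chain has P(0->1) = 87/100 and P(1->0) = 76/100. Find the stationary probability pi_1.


Stationary distribution: pi_0 = p10/(p01+p10), pi_1 = p01/(p01+p10)
p01 = 0.8700, p10 = 0.7600
pi_1 = 0.5337

0.5337


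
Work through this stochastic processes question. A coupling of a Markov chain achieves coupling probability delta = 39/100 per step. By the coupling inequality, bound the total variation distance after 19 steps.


TV distance bound <= (1-delta)^n
= (1 - 0.3900)^19
= 0.6100^19
= 8.3419e-05

8.3419e-05
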